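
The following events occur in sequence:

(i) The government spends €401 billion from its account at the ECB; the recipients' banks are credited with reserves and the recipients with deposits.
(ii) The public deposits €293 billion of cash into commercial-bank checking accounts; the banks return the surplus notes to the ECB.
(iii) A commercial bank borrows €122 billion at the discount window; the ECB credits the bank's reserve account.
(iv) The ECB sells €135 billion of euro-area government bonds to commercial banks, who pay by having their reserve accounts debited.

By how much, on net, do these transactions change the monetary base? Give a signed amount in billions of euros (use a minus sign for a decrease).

Government spending €401 billion: a non-base liability converts back to reserves → +€401B.
Currency deposit €293 billion: just a shift between currency and reserves — both are base money → 0.
Discount-window loan €122 billion: ECB balance sheet expands → +€122B.
OMO sale (to banks) €135 billion: ECB balance sheet contracts → −€135B.
Net: 401 + 0 + 122 − 135 = +€388 billion.

+€388 billion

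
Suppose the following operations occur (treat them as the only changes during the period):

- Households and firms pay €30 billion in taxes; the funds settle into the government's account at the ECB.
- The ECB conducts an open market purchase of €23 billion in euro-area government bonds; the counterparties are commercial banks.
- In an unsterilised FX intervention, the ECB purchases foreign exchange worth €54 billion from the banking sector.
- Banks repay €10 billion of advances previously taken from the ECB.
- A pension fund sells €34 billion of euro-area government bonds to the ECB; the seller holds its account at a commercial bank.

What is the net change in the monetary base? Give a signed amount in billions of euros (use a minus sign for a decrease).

Government account inflow €30 billion: reserves shift to a non-base liability → −€30B.
OMO purchase (from banks) €23 billion: ECB balance sheet expands → +€23B.
FX purchase €54 billion: ECB balance sheet expands → +€54B.
Discount-window repayment €10 billion: ECB balance sheet contracts → −€10B.
Asset purchase (from non-banks) €34 billion: ECB balance sheet expands → +€34B.
Net: −30 + 23 + 54 − 10 + 34 = +€71 billion.

+€71 billion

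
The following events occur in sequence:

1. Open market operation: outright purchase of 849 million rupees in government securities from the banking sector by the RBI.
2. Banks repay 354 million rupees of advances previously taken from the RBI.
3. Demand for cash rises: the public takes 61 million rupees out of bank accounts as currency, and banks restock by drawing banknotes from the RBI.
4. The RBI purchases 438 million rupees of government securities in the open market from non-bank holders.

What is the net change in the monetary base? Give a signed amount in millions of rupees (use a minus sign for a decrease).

OMO purchase (from banks) 849 million rupees: RBI balance sheet expands → +849M.
Discount-window repayment 354 million rupees: RBI balance sheet contracts → −354M.
Currency withdrawal 61 million rupees: just a shift between currency and reserves — both are base money → 0.
Asset purchase (from non-banks) 438 million rupees: RBI balance sheet expands → +438M.
Net: 849 − 354 + 0 + 438 = +933 million.

+933 million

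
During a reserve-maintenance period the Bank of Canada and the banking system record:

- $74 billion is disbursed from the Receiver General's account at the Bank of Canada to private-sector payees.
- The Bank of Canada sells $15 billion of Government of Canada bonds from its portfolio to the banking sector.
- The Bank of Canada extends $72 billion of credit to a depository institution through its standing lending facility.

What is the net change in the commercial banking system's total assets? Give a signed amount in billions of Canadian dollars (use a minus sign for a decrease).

+$146 billion

Government spending $74 billion: bank balance sheets expand → +$74B.
OMO sale (to banks) $15 billion: just an asset swap on bank balance sheets → 0.
Discount-window loan $72 billion: bank balance sheets expand → +$72B.
Net: 74 + 0 + 72 = +$146 billion.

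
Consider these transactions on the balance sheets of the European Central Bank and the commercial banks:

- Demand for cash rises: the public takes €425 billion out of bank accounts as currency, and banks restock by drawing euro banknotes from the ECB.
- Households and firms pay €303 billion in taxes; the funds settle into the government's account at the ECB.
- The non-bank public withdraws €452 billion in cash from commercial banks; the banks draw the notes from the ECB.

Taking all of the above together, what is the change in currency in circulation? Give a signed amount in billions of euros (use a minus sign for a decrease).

+€877 billion

Currency withdrawal €425 billion: notes leave the central bank → +€425B.
Government account inflow €303 billion: no currency enters or leaves circulation → 0.
Currency withdrawal €452 billion: notes leave the central bank → +€452B.
Net: 425 + 0 + 452 = +€877 billion.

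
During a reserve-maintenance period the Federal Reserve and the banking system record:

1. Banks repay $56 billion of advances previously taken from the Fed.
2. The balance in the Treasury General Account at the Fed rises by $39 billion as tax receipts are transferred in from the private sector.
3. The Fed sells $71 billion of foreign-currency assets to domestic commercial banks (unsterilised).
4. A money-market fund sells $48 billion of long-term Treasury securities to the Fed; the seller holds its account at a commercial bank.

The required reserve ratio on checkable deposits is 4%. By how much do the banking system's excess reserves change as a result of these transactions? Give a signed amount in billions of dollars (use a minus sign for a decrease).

-$118.36 billion

Discount-window repayment $56 billion: reserves −$56B, deposits 0.
Government account inflow $39 billion: reserves −$39B, deposits −$39B.
FX sale $71 billion: reserves −$71B, deposits 0.
Asset purchase (from non-banks) $48 billion: reserves +$48B, deposits +$48B.
Totals: Δreserves = −$118B, Δdeposits = +$9B.
Δrequired reserves = 4% × +$9B = +$0.36B.
Δexcess reserves = Δreserves − Δrequired = −$118B − (+$0.36B) = -$118.36 billion.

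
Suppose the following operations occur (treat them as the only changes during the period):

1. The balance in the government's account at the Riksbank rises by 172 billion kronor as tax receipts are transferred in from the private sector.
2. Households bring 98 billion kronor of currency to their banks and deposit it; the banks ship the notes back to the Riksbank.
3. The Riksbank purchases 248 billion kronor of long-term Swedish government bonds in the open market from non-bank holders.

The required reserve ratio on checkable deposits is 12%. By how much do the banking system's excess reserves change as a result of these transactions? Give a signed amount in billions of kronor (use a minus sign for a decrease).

Government account inflow 172 billion kronor: reserves −172B, deposits −172B.
Currency deposit 98 billion kronor: reserves +98B, deposits +98B.
Asset purchase (from non-banks) 248 billion kronor: reserves +248B, deposits +248B.
Totals: Δreserves = +174B, Δdeposits = +174B.
Δrequired reserves = 12% × +174B = +20.88B.
Δexcess reserves = Δreserves − Δrequired = +174B − (+20.88B) = +153.12 billion.

+153.12 billion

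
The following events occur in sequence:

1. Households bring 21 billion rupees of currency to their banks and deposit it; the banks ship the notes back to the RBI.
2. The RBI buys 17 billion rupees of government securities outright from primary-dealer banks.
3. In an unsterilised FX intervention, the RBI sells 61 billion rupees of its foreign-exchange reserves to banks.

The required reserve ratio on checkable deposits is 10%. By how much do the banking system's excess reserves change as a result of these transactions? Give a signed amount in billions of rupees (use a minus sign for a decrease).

-25.1 billion

Currency deposit 21 billion rupees: reserves +21B, deposits +21B.
OMO purchase (from banks) 17 billion rupees: reserves +17B, deposits 0.
FX sale 61 billion rupees: reserves −61B, deposits 0.
Totals: Δreserves = −23B, Δdeposits = +21B.
Δrequired reserves = 10% × +21B = +2.1B.
Δexcess reserves = Δreserves − Δrequired = −23B − (+2.1B) = -25.1 billion.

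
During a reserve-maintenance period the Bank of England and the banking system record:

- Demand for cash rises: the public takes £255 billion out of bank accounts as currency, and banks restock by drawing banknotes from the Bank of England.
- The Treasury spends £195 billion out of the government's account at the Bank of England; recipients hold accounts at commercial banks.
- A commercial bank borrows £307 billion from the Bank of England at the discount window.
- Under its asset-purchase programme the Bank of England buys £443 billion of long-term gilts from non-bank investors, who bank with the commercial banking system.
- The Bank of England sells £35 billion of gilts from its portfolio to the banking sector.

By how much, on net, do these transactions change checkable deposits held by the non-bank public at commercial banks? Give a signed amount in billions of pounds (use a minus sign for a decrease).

+£383 billion

Bank of England balance sheet:
  Assets:      Securities +£408B, Loans to banks +£307B
  Liabilities: Bank reserves +£655B, Currency in circulation +£255B, Government deposits −£195B
Commercial banking system:
  Assets:      Reserves at CB +£655B, Securities +£35B
  Liabilities: Checkable deposits +£383B, Borrowings from CB +£307B
So the change in checkable deposits held by the non-bank public at commercial banks is +£383 billion.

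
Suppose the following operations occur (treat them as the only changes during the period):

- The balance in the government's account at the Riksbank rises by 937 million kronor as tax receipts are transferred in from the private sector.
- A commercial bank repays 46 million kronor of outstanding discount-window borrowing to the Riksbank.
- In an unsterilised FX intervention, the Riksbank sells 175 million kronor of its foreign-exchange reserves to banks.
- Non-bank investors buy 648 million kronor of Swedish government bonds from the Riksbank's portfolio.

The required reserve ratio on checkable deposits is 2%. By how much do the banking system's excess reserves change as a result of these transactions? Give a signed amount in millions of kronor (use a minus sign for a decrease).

-1774.3 million

Government account inflow 937 million kronor: reserves −937M, deposits −937M.
Discount-window repayment 46 million kronor: reserves −46M, deposits 0.
FX sale 175 million kronor: reserves −175M, deposits 0.
Asset sale (to non-banks) 648 million kronor: reserves −648M, deposits −648M.
Totals: Δreserves = −1806M, Δdeposits = −1585M.
Δrequired reserves = 2% × −1585M = −31.7M.
Δexcess reserves = Δreserves − Δrequired = −1806M − (−31.7M) = -1774.3 million.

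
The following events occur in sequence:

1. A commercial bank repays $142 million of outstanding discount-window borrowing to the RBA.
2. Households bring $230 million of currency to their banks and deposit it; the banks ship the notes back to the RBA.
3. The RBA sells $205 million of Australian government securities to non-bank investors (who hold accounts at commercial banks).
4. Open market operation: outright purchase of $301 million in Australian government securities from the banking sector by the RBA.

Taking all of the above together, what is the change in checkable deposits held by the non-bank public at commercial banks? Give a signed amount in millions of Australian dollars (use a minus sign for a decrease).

Discount-window repayment $142 million: the counterparty is a bank, so public deposits are unchanged → 0.
Currency deposit $230 million: non-bank counterparties' bank balances rise → +$230M.
Asset sale (to non-banks) $205 million: non-bank counterparties' bank balances fall → −$205M.
OMO purchase (from banks) $301 million: the counterparty is a bank, so public deposits are unchanged → 0.
Net: 0 + 230 − 205 + 0 = +$25 million.

+$25 million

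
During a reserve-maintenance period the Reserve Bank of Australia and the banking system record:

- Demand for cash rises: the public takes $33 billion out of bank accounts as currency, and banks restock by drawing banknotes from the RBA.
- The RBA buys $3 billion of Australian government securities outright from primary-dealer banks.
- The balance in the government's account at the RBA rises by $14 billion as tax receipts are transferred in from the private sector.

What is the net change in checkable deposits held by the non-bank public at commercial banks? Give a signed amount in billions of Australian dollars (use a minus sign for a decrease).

-$47 billion

RBA balance sheet:
  Assets:      Securities +$3B
  Liabilities: Bank reserves −$44B, Currency in circulation +$33B, Government deposits +$14B
Commercial banking system:
  Assets:      Reserves at CB −$44B, Securities −$3B
  Liabilities: Checkable deposits −$47B
So the change in checkable deposits held by the non-bank public at commercial banks is -$47 billion.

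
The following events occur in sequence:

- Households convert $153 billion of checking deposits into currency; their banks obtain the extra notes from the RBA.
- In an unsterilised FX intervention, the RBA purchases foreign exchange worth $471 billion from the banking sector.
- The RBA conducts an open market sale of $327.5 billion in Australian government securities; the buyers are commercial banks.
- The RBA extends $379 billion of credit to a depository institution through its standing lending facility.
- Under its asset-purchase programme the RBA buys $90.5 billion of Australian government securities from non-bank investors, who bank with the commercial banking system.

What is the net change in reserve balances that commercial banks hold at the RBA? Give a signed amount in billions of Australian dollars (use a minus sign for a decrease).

RBA balance sheet:
  Assets:      Securities −$237B, Loans to banks +$379B, Foreign assets +$471B
  Liabilities: Bank reserves +$460B, Currency in circulation +$153B
So the change in reserve balances that commercial banks hold at the RBA is +$460 billion.

+$460 billion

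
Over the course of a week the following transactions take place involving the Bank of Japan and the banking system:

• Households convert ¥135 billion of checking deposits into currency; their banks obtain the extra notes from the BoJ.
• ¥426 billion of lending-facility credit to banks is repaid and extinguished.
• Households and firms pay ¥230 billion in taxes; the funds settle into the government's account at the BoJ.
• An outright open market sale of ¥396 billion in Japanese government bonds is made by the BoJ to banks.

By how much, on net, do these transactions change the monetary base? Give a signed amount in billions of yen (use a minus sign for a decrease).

Currency withdrawal ¥135 billion: just a shift between currency and reserves — both are base money → 0.
Discount-window repayment ¥426 billion: BoJ balance sheet contracts → −¥426B.
Government account inflow ¥230 billion: reserves shift to a non-base liability → −¥230B.
OMO sale (to banks) ¥396 billion: BoJ balance sheet contracts → −¥396B.
Net: 0 − 426 − 230 − 396 = -¥1052 billion.

-¥1052 billion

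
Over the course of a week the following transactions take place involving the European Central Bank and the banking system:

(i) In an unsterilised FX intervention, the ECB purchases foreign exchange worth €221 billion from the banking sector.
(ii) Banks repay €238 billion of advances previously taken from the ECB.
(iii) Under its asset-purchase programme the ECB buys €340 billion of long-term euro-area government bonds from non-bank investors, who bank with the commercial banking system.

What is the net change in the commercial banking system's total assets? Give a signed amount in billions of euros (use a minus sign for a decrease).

FX purchase €221 billion: just an asset swap on bank balance sheets → 0.
Discount-window repayment €238 billion: bank balance sheets shrink → −€238B.
Asset purchase (from non-banks) €340 billion: bank balance sheets expand → +€340B.
Net: 0 − 238 + 340 = +€102 billion.

+€102 billion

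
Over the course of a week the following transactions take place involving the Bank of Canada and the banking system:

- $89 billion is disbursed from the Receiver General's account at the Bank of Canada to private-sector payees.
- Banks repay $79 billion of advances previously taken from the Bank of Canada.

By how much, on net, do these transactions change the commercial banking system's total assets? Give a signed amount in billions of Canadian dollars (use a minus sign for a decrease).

+$10 billion

Bank of Canada balance sheet:
  Assets:      Loans to banks −$79B
  Liabilities: Bank reserves +$10B, Government deposits −$89B
Commercial banking system:
  Assets:      Reserves at CB +$10B
  Liabilities: Checkable deposits +$89B, Borrowings from CB −$79B
Change in total bank assets = +$10 billion.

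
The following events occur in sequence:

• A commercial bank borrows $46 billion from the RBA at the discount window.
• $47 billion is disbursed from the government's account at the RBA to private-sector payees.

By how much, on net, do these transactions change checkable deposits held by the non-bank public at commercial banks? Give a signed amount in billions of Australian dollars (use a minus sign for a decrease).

RBA balance sheet:
  Assets:      Loans to banks +$46B
  Liabilities: Bank reserves +$93B, Government deposits −$47B
Commercial banking system:
  Assets:      Reserves at CB +$93B
  Liabilities: Checkable deposits +$47B, Borrowings from CB +$46B
So the change in checkable deposits held by the non-bank public at commercial banks is +$47 billion.

+$47 billion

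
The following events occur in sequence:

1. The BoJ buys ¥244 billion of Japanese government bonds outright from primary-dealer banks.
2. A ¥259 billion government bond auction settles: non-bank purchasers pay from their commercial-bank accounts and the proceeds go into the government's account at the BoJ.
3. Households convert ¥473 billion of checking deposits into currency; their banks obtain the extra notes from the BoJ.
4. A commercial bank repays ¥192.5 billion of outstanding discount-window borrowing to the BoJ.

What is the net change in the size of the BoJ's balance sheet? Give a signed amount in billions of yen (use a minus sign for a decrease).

+¥51.5 billion

BoJ balance sheet:
  Assets:      Securities +¥244B, Loans to banks −¥192.5B
  Liabilities: Bank reserves −¥680.5B, Currency in circulation +¥473B, Government deposits +¥259B
Change in total BoJ assets = +¥51.5 billion.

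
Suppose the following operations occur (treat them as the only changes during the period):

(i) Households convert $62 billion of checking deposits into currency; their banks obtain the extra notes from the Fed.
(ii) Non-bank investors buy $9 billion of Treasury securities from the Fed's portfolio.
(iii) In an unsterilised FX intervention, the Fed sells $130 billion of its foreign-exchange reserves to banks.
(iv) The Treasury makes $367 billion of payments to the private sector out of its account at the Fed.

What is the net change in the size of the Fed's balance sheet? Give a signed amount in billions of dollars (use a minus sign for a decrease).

Currency withdrawal $62 billion: only the composition of liabilities changes → 0.
Asset sale (to non-banks) $9 billion: a Fed asset is shed → −$9B.
FX sale $130 billion: a Fed asset is shed → −$130B.
Government spending $367 billion: only the composition of liabilities changes → 0.
Net: 0 − 9 − 130 + 0 = -$139 billion.

-$139 billion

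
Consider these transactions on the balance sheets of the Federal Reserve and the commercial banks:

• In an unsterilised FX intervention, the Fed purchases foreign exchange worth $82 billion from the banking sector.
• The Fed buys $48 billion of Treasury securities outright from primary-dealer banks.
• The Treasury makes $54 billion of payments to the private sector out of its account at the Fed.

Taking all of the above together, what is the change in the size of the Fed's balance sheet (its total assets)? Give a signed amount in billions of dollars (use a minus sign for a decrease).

+$130 billion

Fed balance sheet:
  Assets:      Securities +$48B, Foreign assets +$82B
  Liabilities: Bank reserves +$184B, Government deposits −$54B
Commercial banking system:
  Assets:      Reserves at CB +$184B, Securities −$48B, Foreign assets −$82B
  Liabilities: Checkable deposits +$54B
Change in total Fed assets = +$130 billion.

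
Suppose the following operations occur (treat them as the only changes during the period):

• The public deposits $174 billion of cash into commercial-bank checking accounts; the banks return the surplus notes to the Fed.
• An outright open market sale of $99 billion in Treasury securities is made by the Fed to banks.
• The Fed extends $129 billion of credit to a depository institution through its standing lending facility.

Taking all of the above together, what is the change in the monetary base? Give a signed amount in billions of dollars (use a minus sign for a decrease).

+$30 billion

Currency deposit $174 billion: just a shift between currency and reserves — both are base money → 0.
OMO sale (to banks) $99 billion: Fed balance sheet contracts → −$99B.
Discount-window loan $129 billion: Fed balance sheet expands → +$129B.
Net: 0 − 99 + 129 = +$30 billion.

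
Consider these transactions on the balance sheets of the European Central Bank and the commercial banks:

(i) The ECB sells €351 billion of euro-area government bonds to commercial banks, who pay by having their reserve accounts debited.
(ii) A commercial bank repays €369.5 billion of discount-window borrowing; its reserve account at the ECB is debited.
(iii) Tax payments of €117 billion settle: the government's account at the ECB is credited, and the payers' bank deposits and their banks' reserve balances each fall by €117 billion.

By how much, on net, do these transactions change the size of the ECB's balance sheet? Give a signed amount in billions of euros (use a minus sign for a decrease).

-€720.5 billion

OMO sale (to banks) €351 billion: an ECB asset is shed → −€351B.
Discount-window repayment €369.5 billion: an ECB asset is shed → −€369.5B.
Government account inflow €117 billion: only the composition of liabilities changes → 0.
Net: −351 − 369.5 + 0 = -€720.5 billion.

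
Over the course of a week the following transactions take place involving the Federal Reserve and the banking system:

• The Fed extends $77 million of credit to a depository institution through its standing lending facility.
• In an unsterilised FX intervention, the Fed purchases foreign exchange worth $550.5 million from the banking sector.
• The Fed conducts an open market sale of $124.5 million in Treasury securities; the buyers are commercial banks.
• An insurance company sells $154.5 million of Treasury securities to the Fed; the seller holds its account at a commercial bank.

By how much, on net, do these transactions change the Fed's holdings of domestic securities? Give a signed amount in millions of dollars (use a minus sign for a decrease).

Discount-window loan $77 million: the Fed's securities portfolio is untouched → 0.
FX purchase $550.5 million: the Fed's securities portfolio is untouched → 0.
OMO sale (to banks) $124.5 million: securities removed from the Fed's portfolio → −$124.5M.
Asset purchase (from non-banks) $154.5 million: securities added to the Fed's portfolio → +$154.5M.
Net: 0 + 0 − 124.5 + 154.5 = +$30 million.

+$30 million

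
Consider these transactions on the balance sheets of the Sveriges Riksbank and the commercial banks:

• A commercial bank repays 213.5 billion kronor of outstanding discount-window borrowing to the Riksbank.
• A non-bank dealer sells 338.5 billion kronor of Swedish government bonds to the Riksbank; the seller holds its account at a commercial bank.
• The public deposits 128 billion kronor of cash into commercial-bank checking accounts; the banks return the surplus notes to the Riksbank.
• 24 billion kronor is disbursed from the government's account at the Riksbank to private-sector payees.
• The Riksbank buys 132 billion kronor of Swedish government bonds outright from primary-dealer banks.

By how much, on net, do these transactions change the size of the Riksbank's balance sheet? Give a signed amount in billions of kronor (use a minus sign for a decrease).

+257 billion

Riksbank balance sheet:
  Assets:      Securities +470.5B, Loans to banks −213.5B
  Liabilities: Bank reserves +409B, Currency in circulation −128B, Government deposits −24B
Commercial banking system:
  Assets:      Reserves at CB +409B, Securities −132B
  Liabilities: Checkable deposits +490.5B, Borrowings from CB −213.5B
Change in total Riksbank assets = +257 billion.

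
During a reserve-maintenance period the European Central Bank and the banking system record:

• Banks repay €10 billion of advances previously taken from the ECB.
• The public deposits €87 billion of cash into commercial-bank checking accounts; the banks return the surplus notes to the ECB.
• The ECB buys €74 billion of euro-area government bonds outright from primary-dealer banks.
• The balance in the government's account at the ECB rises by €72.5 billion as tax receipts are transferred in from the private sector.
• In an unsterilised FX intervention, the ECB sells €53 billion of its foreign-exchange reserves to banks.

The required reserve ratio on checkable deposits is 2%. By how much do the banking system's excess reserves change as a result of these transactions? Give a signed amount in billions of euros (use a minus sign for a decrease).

+€25.21 billion

Discount-window repayment €10 billion: reserves −€10B, deposits 0.
Currency deposit €87 billion: reserves +€87B, deposits +€87B.
OMO purchase (from banks) €74 billion: reserves +€74B, deposits 0.
Government account inflow €72.5 billion: reserves −€72.5B, deposits −€72.5B.
FX sale €53 billion: reserves −€53B, deposits 0.
Totals: Δreserves = +€25.5B, Δdeposits = +€14.5B.
Δrequired reserves = 2% × +€14.5B = +€0.29B.
Δexcess reserves = Δreserves − Δrequired = +€25.5B − (+€0.29B) = +€25.21 billion.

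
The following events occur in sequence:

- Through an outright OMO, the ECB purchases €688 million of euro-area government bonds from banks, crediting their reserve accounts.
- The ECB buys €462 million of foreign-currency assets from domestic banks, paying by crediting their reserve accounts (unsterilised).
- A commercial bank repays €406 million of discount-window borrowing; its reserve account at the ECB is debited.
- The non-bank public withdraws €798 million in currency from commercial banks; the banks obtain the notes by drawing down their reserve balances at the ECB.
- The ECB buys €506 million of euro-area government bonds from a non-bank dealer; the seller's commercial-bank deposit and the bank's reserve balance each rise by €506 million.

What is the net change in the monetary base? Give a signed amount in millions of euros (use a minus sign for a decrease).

+€1250 million

OMO purchase (from banks) €688 million: ECB balance sheet expands → +€688M.
FX purchase €462 million: ECB balance sheet expands → +€462M.
Discount-window repayment €406 million: ECB balance sheet contracts → −€406M.
Currency withdrawal €798 million: just a shift between currency and reserves — both are base money → 0.
Asset purchase (from non-banks) €506 million: ECB balance sheet expands → +€506M.
Net: 688 + 462 − 406 + 0 + 506 = +€1250 million.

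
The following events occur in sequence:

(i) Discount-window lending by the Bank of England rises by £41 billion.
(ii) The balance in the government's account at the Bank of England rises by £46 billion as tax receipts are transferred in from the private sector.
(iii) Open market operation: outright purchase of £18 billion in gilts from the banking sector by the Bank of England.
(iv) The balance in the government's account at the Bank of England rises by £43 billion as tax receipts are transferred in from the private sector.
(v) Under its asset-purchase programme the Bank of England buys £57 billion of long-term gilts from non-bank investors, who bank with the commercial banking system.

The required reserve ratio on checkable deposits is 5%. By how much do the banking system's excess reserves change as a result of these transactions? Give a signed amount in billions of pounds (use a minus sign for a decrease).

Discount-window loan £41 billion: reserves +£41B, deposits 0.
Government account inflow £46 billion: reserves −£46B, deposits −£46B.
OMO purchase (from banks) £18 billion: reserves +£18B, deposits 0.
Government account inflow £43 billion: reserves −£43B, deposits −£43B.
Asset purchase (from non-banks) £57 billion: reserves +£57B, deposits +£57B.
Totals: Δreserves = +£27B, Δdeposits = −£32B.
Δrequired reserves = 5% × −£32B = −£1.6B.
Δexcess reserves = Δreserves − Δrequired = +£27B − (−£1.6B) = +£28.6 billion.

+£28.6 billion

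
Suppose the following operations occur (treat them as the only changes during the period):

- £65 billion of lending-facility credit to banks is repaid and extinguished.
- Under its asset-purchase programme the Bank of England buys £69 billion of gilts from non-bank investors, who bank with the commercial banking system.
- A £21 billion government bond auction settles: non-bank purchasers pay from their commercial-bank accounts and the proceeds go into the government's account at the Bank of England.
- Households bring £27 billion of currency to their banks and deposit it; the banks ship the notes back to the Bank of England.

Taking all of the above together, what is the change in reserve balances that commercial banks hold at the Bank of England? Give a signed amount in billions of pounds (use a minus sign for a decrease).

+£10 billion

Discount-window repayment £65 billion: repayment is debited from reserves → −£65B.
Asset purchase (from non-banks) £69 billion: the Bank of England pays by crediting reserve accounts → +£69B.
Government account inflow £21 billion: funds move from bank reserves into the government account → −£21B.
Currency deposit £27 billion: returned notes are swapped for reserve credit → +£27B.
Net: −65 + 69 − 21 + 27 = +£10 billion.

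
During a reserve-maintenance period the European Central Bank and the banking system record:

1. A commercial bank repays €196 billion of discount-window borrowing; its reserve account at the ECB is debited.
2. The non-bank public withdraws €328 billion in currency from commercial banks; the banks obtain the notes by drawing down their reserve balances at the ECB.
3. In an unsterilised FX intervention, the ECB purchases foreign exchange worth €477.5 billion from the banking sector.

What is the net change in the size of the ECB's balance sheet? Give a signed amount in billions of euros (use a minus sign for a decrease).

Discount-window repayment €196 billion: an ECB asset is shed → −€196B.
Currency withdrawal €328 billion: only the composition of liabilities changes → 0.
FX purchase €477.5 billion: an ECB asset is acquired → +€477.5B.
Net: −196 + 0 + 477.5 = +€281.5 billion.

+€281.5 billion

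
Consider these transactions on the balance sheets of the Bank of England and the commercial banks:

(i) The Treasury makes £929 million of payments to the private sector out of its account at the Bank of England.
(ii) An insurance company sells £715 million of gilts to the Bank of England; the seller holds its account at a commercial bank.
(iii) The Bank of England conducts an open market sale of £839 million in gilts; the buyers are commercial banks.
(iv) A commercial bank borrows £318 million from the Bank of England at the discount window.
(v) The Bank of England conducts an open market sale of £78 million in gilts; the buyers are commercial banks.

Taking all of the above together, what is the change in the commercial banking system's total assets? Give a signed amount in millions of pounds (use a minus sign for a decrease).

Bank of England balance sheet:
  Assets:      Securities −£202M, Loans to banks +£318M
  Liabilities: Bank reserves +£1045M, Government deposits −£929M
Commercial banking system:
  Assets:      Reserves at CB +£1045M, Securities +£917M
  Liabilities: Checkable deposits +£1644M, Borrowings from CB +£318M
Change in total bank assets = +£1962 million.

+£1962 million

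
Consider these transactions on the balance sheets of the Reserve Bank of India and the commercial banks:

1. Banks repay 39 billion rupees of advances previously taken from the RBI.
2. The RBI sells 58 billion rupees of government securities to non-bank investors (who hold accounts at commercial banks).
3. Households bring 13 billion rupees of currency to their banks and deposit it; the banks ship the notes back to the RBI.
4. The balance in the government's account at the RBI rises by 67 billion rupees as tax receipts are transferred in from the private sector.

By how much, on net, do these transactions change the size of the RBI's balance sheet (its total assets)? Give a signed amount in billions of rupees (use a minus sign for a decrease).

-97 billion

Discount-window repayment 39 billion rupees: an RBI asset is shed → −39B.
Asset sale (to non-banks) 58 billion rupees: an RBI asset is shed → −58B.
Currency deposit 13 billion rupees: only the composition of liabilities changes → 0.
Government account inflow 67 billion rupees: only the composition of liabilities changes → 0.
Net: −39 − 58 + 0 + 0 = -97 billion.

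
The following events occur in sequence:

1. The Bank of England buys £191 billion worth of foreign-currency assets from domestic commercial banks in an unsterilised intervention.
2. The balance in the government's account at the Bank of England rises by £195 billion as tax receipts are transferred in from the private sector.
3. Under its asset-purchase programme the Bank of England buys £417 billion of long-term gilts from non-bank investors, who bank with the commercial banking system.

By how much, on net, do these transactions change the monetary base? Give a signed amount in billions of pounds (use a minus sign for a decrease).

+£413 billion

FX purchase £191 billion: Bank of England balance sheet expands → +£191B.
Government account inflow £195 billion: reserves shift to a non-base liability → −£195B.
Asset purchase (from non-banks) £417 billion: Bank of England balance sheet expands → +£417B.
Net: 191 − 195 + 417 = +£413 billion.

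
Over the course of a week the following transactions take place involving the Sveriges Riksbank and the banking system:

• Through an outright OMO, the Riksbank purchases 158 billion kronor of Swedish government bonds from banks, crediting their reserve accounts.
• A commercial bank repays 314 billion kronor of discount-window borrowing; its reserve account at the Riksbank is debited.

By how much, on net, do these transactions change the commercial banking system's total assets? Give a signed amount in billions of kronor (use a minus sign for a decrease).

-314 billion

OMO purchase (from banks) 158 billion kronor: just an asset swap on bank balance sheets → 0.
Discount-window repayment 314 billion kronor: bank balance sheets shrink → −314B.
Net: 0 − 314 = -314 billion.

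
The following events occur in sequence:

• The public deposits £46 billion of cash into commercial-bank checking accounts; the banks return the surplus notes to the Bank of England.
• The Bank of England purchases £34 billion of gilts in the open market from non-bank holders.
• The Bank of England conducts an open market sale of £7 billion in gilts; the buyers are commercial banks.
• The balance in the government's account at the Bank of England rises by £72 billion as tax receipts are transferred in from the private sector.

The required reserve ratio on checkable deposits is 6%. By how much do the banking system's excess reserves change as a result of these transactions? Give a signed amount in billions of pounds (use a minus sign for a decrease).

+£0.52 billion

Currency deposit £46 billion: reserves +£46B, deposits +£46B.
Asset purchase (from non-banks) £34 billion: reserves +£34B, deposits +£34B.
OMO sale (to banks) £7 billion: reserves −£7B, deposits 0.
Government account inflow £72 billion: reserves −£72B, deposits −£72B.
Totals: Δreserves = +£1B, Δdeposits = +£8B.
Δrequired reserves = 6% × +£8B = +£0.48B.
Δexcess reserves = Δreserves − Δrequired = +£1B − (+£0.48B) = +£0.52 billion.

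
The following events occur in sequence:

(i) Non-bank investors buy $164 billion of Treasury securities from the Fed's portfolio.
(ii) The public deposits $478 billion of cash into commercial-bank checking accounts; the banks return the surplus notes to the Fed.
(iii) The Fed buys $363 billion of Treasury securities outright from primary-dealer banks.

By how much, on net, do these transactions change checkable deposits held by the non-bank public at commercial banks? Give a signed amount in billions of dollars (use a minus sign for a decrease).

Fed balance sheet:
  Assets:      Securities +$199B
  Liabilities: Bank reserves +$677B, Currency in circulation −$478B
Commercial banking system:
  Assets:      Reserves at CB +$677B, Securities −$363B
  Liabilities: Checkable deposits +$314B
So the change in checkable deposits held by the non-bank public at commercial banks is +$314 billion.

+$314 billion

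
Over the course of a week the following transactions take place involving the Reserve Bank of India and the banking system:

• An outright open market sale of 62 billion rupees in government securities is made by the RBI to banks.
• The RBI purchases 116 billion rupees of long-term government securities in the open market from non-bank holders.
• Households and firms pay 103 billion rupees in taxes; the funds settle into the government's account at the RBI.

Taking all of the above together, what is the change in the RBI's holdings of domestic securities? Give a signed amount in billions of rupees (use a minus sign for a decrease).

+54 billion

OMO sale (to banks) 62 billion rupees: securities removed from the RBI's portfolio → −62B.
Asset purchase (from non-banks) 116 billion rupees: securities added to the RBI's portfolio → +116B.
Government account inflow 103 billion rupees: the RBI's securities portfolio is untouched → 0.
Net: −62 + 116 + 0 = +54 billion.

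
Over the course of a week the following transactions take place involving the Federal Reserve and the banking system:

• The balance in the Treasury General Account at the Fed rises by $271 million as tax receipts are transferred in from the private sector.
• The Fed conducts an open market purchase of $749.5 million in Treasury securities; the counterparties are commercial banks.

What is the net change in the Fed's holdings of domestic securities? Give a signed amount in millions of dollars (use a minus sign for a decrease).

Fed balance sheet:
  Assets:      Securities +$749.5M
  Liabilities: Bank reserves +$478.5M, Government deposits +$271M
So the change in the Fed's holdings of domestic securities is +$749.5 million.

+$749.5 million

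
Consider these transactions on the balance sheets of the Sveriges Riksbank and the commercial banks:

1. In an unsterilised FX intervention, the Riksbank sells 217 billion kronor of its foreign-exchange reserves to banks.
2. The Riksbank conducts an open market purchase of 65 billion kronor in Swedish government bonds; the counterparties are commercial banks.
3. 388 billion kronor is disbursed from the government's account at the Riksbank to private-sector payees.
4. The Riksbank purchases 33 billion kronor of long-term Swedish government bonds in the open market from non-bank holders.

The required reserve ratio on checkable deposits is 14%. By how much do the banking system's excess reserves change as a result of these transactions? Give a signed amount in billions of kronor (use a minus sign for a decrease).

+210.06 billion

FX sale 217 billion kronor: reserves −217B, deposits 0.
OMO purchase (from banks) 65 billion kronor: reserves +65B, deposits 0.
Government spending 388 billion kronor: reserves +388B, deposits +388B.
Asset purchase (from non-banks) 33 billion kronor: reserves +33B, deposits +33B.
Totals: Δreserves = +269B, Δdeposits = +421B.
Δrequired reserves = 14% × +421B = +58.94B.
Δexcess reserves = Δreserves − Δrequired = +269B − (+58.94B) = +210.06 billion.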